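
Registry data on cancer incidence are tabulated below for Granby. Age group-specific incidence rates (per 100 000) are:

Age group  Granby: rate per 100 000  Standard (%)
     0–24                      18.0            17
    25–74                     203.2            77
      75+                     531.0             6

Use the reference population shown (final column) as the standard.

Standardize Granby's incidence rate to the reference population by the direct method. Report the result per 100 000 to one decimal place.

Standard weights: 0.17, 0.77, 0.06.
Standardized rate: 0.1700×18.0 + 0.7700×203.2 + 0.0600×531.0 = 191.3840 per 100 000.

191.4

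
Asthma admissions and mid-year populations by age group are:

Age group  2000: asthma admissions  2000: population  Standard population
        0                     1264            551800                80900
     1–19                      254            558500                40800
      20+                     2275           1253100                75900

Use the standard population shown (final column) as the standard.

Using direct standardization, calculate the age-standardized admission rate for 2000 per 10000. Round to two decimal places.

17.29

Age-specific rates per 10000 for 2000: 22.91, 4.55, 18.15.
Standard total = 197600; weights = 0.4094, 0.2065, 0.3841.
Standardized rate: 0.4094×22.91 + 0.2065×4.55 + 0.3841×18.15 = 17.2909 per 10000.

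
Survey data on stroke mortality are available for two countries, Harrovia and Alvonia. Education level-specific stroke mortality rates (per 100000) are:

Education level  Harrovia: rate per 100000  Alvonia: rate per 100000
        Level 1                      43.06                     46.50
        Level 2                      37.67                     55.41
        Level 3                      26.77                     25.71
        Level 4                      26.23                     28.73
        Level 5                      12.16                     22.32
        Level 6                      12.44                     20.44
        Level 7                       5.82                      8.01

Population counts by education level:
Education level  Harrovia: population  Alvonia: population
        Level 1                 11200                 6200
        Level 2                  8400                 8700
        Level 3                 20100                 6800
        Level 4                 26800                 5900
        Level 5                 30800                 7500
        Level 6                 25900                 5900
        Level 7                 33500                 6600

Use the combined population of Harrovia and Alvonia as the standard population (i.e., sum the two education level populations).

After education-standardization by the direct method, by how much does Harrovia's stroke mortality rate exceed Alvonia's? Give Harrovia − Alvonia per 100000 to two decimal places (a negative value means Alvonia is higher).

Combined standard total = 204300; weights = 0.0852, 0.0837, 0.1317, 0.1601, 0.1875, 0.1557, 0.1963.
Harrovia: 0.0852×43.06 + 0.0837×37.67 + 0.1317×26.77 + 0.1601×26.23 + 0.1875×12.16 + 0.1557×12.44 + 0.1963×5.82 = 19.9018 per 100000.
Alvonia: 0.0852×46.50 + 0.0837×55.41 + 0.1317×25.71 + 0.1601×28.73 + 0.1875×22.32 + 0.1557×20.44 + 0.1963×8.01 = 25.5200 per 100000.
Difference = 19.9018 − 25.5200 = -5.6182.

-5.62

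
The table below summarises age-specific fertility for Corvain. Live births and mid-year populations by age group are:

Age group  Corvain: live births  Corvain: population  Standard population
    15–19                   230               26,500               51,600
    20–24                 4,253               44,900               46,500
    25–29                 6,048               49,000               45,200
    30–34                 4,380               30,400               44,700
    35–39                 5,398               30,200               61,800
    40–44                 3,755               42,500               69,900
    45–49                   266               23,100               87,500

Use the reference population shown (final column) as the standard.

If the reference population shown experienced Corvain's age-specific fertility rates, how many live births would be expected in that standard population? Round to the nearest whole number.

35101

Age-specific rates per 1,000 for Corvain: 8.679, 94.722, 123.429, 144.079, 178.742, 88.353, 11.515.
Expected live births = Σ (standard pop × age-specific rate ÷ 1,000)
= 51,600×8.679/1,000 + 46,500×94.722/1,000 + 45,200×123.429/1,000 + 44,700×144.079/1,000 + 61,800×178.742/1,000 + 69,900×88.353/1,000 + 87,500×11.515/1,000
= 447.85 + 4404.55 + 5578.97 + 6440.33 + 11046.24 + 6175.87 + 1007.58 = 35101.39.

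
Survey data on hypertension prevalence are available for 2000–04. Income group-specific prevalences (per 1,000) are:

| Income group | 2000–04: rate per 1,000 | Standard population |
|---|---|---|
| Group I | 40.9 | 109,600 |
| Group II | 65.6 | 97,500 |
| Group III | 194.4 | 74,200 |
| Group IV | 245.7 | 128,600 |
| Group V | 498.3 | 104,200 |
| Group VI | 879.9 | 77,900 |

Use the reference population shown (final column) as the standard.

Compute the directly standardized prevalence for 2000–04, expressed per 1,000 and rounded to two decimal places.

Standard total = 592,000; weights = 0.1851, 0.1647, 0.1253, 0.2172, 0.1760, 0.1316.
Standardized rate: 0.1851×40.9 + 0.1647×65.6 + 0.1253×194.4 + 0.2172×245.7 + 0.1760×498.3 + 0.1316×879.9 = 299.6068 per 1,000.

299.61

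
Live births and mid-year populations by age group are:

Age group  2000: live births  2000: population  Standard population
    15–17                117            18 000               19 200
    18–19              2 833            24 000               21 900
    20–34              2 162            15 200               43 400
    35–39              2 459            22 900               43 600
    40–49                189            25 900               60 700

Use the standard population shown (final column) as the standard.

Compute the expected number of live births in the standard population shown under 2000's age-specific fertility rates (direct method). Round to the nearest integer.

Age-specific rates per 1 000 for 2000: 6.500, 118.042, 142.237, 107.380, 7.297.
Expected live births = Σ (standard pop × age-specific rate ÷ 1 000)
= 19 200×6.500/1 000 + 21 900×118.042/1 000 + 43 400×142.237/1 000 + 43 600×107.380/1 000 + 60 700×7.297/1 000
= 124.80 + 2585.11 + 6173.08 + 4681.76 + 442.95 = 14007.70.

14008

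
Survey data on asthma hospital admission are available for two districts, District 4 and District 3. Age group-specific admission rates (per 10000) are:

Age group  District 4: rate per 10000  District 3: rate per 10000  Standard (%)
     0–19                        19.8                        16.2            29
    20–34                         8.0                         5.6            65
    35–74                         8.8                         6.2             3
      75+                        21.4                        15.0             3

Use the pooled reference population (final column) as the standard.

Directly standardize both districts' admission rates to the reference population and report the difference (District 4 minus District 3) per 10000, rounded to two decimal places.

2.87

Standard weights: 0.29, 0.65, 0.03, 0.03.
District 4: 0.2900×19.8 + 0.6500×8.0 + 0.0300×8.8 + 0.0300×21.4 = 11.8480 per 10000.
District 3: 0.2900×16.2 + 0.6500×5.6 + 0.0300×6.2 + 0.0300×15.0 = 8.9740 per 10000.
Difference = 11.8480 − 8.9740 = 2.8740.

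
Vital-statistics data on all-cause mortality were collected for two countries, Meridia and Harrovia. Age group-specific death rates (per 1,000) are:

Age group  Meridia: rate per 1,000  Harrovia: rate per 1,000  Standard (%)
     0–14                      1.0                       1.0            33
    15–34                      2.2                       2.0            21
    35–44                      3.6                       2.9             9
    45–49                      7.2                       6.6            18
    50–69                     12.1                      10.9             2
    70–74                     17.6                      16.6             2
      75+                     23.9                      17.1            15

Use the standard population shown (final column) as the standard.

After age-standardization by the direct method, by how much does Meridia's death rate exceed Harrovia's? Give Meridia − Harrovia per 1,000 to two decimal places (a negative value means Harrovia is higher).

Standard weights: 0.33, 0.21, 0.09, 0.18, 0.02, 0.02, 0.15.
Meridia: 0.3300×1.0 + 0.2100×2.2 + 0.0900×3.6 + 0.1800×7.2 + 0.0200×12.1 + 0.0200×17.6 + 0.1500×23.9 = 6.5910 per 1,000.
Harrovia: 0.3300×1.0 + 0.2100×2.0 + 0.0900×2.9 + 0.1800×6.6 + 0.0200×10.9 + 0.0200×16.6 + 0.1500×17.1 = 5.3140 per 1,000.
Difference = 6.5910 − 5.3140 = 1.2770.

1.28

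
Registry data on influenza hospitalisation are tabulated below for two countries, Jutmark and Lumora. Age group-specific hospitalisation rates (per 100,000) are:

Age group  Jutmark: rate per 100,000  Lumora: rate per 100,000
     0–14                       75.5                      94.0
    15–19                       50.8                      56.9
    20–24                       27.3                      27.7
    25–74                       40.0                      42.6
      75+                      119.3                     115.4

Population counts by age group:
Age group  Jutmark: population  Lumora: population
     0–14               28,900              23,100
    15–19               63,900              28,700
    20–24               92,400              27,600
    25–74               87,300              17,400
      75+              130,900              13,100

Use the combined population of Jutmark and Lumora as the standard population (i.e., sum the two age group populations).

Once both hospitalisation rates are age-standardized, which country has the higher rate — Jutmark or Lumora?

Combined standard total = 513,300; weights = 0.1013, 0.1804, 0.2338, 0.2040, 0.2805.
Jutmark: 0.1013×75.5 + 0.1804×50.8 + 0.2338×27.3 + 0.2040×40.0 + 0.2805×119.3 = 64.8223 per 100,000.
Lumora: 0.1013×94.0 + 0.1804×56.9 + 0.2338×27.7 + 0.2040×42.6 + 0.2805×115.4 = 67.3266 per 100,000.
The crude rates (67.08 vs 62.07) would put Jutmark higher, but that reflects its age composition; once standardized to a common age structure, Lumora has the higher underlying rate.

Lumora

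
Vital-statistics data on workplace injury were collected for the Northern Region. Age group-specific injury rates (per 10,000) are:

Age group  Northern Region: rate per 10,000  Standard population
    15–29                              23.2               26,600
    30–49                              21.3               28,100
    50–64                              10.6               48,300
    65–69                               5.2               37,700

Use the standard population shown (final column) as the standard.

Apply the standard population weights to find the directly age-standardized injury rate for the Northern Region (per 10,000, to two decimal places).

13.67

Standard total = 140,700; weights = 0.1891, 0.1997, 0.3433, 0.2679.
Standardized rate: 0.1891×23.2 + 0.1997×21.3 + 0.3433×10.6 + 0.2679×5.2 = 13.6721 per 10,000.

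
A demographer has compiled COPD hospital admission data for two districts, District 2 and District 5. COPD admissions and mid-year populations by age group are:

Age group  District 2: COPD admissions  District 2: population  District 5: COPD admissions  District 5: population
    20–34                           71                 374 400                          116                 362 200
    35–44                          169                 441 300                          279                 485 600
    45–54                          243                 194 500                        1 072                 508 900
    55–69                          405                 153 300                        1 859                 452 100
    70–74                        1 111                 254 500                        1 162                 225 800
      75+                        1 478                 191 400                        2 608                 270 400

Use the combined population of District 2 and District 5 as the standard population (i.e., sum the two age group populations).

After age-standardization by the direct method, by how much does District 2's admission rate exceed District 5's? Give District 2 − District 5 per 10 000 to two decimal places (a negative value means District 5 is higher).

-7.74

Age-specific rates per 10 000 for District 2: 1.90, 3.83, 12.49, 26.42, 43.65, 77.22.
For District 5: 3.20, 5.75, 21.07, 41.12, 51.46, 96.45.
Combined standard total = 3 914 400; weights = 0.1882, 0.2368, 0.1797, 0.1547, 0.1227, 0.1180.
District 2: 0.1882×1.90 + 0.2368×3.83 + 0.1797×12.49 + 0.1547×26.42 + 0.1227×43.65 + 0.1180×77.22 = 22.0611 per 10 000.
District 5: 0.1882×3.20 + 0.2368×5.75 + 0.1797×21.07 + 0.1547×41.12 + 0.1227×51.46 + 0.1180×96.45 = 29.8009 per 10 000.
Difference = 22.0611 − 29.8009 = -7.7398.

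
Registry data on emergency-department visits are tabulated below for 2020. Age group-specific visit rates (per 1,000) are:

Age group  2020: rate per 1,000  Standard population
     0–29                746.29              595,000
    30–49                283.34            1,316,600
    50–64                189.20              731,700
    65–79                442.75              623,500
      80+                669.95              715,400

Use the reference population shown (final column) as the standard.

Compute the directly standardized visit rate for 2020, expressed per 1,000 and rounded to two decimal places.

429.63

Standard total = 3,982,200; weights = 0.1494, 0.3306, 0.1837, 0.1566, 0.1796.
Standardized rate: 0.1494×746.29 + 0.3306×283.34 + 0.1837×189.20 + 0.1566×442.75 + 0.1796×669.95 = 429.6275 per 1,000.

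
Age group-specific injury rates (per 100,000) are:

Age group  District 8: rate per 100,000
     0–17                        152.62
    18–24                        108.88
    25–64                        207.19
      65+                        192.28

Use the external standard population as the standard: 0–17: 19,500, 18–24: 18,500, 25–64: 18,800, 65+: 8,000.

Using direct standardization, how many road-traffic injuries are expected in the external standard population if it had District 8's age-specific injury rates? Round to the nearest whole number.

104

Expected road-traffic injuries = Σ (standard pop × age-specific rate ÷ 100,000)
= 19,500×152.62/100,000 + 18,500×108.88/100,000 + 18,800×207.19/100,000 + 8,000×192.28/100,000
= 29.76 + 20.14 + 38.95 + 15.38 = 104.24.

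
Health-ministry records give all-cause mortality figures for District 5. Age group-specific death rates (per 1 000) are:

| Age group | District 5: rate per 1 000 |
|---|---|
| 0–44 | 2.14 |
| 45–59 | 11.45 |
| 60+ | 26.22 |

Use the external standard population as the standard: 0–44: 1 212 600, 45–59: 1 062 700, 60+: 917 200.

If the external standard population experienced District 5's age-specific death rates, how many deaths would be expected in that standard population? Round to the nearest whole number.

38812

Expected deaths = Σ (standard pop × age-specific rate ÷ 1 000)
= 1 212 600×2.14/1 000 + 1 062 700×11.45/1 000 + 917 200×26.22/1 000
= 2594.96 + 12167.92 + 24048.98 = 38811.86.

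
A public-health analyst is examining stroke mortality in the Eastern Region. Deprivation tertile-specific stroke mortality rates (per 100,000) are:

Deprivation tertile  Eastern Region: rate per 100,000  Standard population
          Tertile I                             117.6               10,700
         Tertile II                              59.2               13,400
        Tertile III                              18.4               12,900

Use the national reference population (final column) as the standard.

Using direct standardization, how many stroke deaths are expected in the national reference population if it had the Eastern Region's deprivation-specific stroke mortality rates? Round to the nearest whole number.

Expected stroke deaths = Σ (standard pop × deprivation-specific rate ÷ 100,000)
= 10,700×117.6/100,000 + 13,400×59.2/100,000 + 12,900×18.4/100,000
= 12.58 + 7.93 + 2.37 = 22.89.

23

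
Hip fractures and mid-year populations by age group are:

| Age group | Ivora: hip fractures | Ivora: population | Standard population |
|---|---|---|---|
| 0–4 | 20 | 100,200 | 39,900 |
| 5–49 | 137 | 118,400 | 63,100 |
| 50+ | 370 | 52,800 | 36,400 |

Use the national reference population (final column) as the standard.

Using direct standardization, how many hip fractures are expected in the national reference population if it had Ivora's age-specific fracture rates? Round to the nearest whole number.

336

Age-specific rates per 100,000 for Ivora: 19.96, 115.71, 700.76.
Expected hip fractures = Σ (standard pop × age-specific rate ÷ 100,000)
= 39,900×19.96/100,000 + 63,100×115.71/100,000 + 36,400×700.76/100,000
= 7.96 + 73.01 + 255.08 = 336.05.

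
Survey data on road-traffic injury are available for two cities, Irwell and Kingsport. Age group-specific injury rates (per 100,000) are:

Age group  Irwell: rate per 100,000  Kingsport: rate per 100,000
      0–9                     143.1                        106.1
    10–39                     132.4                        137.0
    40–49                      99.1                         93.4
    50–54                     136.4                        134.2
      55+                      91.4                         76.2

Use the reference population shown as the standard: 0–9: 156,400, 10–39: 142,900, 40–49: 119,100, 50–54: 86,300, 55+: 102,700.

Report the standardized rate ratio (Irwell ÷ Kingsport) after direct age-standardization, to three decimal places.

Standard total = 607,400; weights = 0.2575, 0.2353, 0.1961, 0.1421, 0.1691.
Irwell: 0.2575×143.1 + 0.2353×132.4 + 0.1961×99.1 + 0.1421×136.4 + 0.1691×91.4 = 122.2616 per 100,000.
Kingsport: 0.2575×106.1 + 0.2353×137.0 + 0.1961×93.4 + 0.1421×134.2 + 0.1691×76.2 = 109.8164 per 100,000.
Ratio = 122.2616 ÷ 109.8164 = 1.11333.

1.113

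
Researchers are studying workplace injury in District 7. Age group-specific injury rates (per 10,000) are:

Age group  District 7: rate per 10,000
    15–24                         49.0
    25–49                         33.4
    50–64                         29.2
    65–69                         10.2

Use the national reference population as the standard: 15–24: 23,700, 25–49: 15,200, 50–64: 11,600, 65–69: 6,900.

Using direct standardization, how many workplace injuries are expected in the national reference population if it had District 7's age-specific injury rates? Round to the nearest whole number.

208

Expected workplace injuries = Σ (standard pop × age-specific rate ÷ 10,000)
= 23,700×49.0/10,000 + 15,200×33.4/10,000 + 11,600×29.2/10,000 + 6,900×10.2/10,000
= 116.13 + 50.77 + 33.87 + 7.04 = 207.81.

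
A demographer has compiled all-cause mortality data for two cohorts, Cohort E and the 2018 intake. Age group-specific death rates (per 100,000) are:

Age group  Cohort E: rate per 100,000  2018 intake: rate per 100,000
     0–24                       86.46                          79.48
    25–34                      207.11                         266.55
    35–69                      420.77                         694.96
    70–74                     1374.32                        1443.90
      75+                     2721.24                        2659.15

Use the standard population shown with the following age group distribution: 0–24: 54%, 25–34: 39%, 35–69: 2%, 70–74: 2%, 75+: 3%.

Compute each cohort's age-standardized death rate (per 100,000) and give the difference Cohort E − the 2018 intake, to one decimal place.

-24.4

Standard weights: 0.54, 0.39, 0.02, 0.02, 0.03.
Cohort E: 0.5400×86.46 + 0.3900×207.11 + 0.0200×420.77 + 0.0200×1374.32 + 0.0300×2721.24 = 245.0003 per 100,000.
The 2018 intake: 0.5400×79.48 + 0.3900×266.55 + 0.0200×694.96 + 0.0200×1443.90 + 0.0300×2659.15 = 269.4254 per 100,000.
Difference = 245.0003 − 269.4254 = -24.4251.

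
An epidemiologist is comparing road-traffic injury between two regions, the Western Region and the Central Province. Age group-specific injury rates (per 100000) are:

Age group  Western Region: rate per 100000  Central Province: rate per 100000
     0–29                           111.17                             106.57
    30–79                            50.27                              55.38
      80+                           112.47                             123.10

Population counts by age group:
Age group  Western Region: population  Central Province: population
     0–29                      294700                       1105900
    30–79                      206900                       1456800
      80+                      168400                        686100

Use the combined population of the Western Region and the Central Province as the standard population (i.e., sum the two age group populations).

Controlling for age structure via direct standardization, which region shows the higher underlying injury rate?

Combined standard total = 3918800; weights = 0.3574, 0.4245, 0.2181.
The Western Region: 0.3574×111.17 + 0.4245×50.27 + 0.2181×112.47 = 85.5988 per 100000.
The Central Province: 0.3574×106.57 + 0.4245×55.38 + 0.2181×123.10 = 88.4420 per 100000.
The crude rates (92.69 vs 87.11) would put the Western Region higher, but that reflects its age composition; once standardized to a common age structure, the Central Province has the higher underlying rate.

Central Province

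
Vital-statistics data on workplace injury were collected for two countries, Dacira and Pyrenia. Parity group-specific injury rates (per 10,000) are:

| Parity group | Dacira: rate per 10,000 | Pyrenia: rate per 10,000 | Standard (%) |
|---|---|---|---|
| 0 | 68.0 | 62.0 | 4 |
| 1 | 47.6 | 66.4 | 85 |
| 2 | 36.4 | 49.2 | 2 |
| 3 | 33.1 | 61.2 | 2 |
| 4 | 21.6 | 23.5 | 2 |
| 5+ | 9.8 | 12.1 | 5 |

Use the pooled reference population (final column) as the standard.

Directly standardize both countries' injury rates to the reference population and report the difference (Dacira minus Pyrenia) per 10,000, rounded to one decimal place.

Standard weights: 0.04, 0.85, 0.02, 0.02, 0.02, 0.05.
Dacira: 0.0400×68.0 + 0.8500×47.6 + 0.0200×36.4 + 0.0200×33.1 + 0.0200×21.6 + 0.0500×9.8 = 45.4920 per 10,000.
Pyrenia: 0.0400×62.0 + 0.8500×66.4 + 0.0200×49.2 + 0.0200×61.2 + 0.0200×23.5 + 0.0500×12.1 = 62.2030 per 10,000.
Difference = 45.4920 − 62.2030 = -16.7110.

-16.7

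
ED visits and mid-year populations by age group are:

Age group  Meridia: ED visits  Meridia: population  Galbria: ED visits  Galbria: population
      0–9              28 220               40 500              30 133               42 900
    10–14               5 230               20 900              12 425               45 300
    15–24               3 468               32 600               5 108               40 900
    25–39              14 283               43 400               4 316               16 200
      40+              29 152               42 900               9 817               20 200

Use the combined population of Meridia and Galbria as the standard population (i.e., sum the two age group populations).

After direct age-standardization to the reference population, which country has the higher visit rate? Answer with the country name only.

Age-specific rates per 1 000 for Meridia: 696.790, 250.239, 106.380, 329.101, 679.534.
For Galbria: 702.401, 274.283, 124.890, 266.420, 485.990.
Combined standard total = 345 800; weights = 0.2412, 0.1914, 0.2126, 0.1724, 0.1825.
Meridia: 0.2412×696.790 + 0.1914×250.239 + 0.2126×106.380 + 0.1724×329.101 + 0.1825×679.534 = 419.2889 per 1 000.
Galbria: 0.2412×702.401 + 0.1914×274.283 + 0.2126×124.890 + 0.1724×266.420 + 0.1825×485.990 = 383.0588 per 1 000.

Meridia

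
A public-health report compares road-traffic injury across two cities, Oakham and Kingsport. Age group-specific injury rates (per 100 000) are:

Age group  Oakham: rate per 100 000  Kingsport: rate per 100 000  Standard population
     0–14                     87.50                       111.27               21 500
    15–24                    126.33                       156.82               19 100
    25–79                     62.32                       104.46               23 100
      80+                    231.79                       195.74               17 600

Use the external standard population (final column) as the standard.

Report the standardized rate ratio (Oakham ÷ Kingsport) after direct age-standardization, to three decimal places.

Standard total = 81 300; weights = 0.2645, 0.2349, 0.2841, 0.2165.
Oakham: 0.2645×87.50 + 0.2349×126.33 + 0.2841×62.32 + 0.2165×231.79 = 120.7042 per 100 000.
Kingsport: 0.2645×111.27 + 0.2349×156.82 + 0.2841×104.46 + 0.2165×195.74 = 138.3225 per 100 000.
Ratio = 120.7042 ÷ 138.3225 = 0.87263.

0.873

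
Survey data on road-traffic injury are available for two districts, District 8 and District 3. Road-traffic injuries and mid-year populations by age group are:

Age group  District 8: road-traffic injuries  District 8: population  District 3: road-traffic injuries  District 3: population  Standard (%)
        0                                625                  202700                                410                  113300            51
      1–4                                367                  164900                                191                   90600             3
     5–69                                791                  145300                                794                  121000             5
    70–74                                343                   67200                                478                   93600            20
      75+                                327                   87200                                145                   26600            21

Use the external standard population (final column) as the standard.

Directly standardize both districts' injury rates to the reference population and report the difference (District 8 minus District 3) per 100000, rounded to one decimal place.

Age-specific rates per 100000 for District 8: 308.34, 222.56, 544.39, 510.42, 375.00.
For District 3: 361.87, 210.82, 656.20, 510.68, 545.11.
Standard weights: 0.51, 0.03, 0.05, 0.20, 0.21.
District 8: 0.5100×308.34 + 0.0300×222.56 + 0.0500×544.39 + 0.2000×510.42 + 0.2100×375.00 = 371.9817 per 100000.
District 3: 0.5100×361.87 + 0.0300×210.82 + 0.0500×656.20 + 0.2000×510.68 + 0.2100×545.11 = 440.2991 per 100000.
Difference = 371.9817 − 440.2991 = -68.3174.

-68.3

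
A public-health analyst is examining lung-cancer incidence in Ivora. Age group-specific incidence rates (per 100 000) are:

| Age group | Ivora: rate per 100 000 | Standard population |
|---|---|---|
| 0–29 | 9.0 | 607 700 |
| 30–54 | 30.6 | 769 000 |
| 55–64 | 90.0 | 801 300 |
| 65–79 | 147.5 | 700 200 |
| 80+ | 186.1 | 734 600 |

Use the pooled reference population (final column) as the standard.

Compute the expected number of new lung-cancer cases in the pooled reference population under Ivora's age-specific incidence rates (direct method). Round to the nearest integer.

3411

Expected new lung-cancer cases = Σ (standard pop × age-specific rate ÷ 100 000)
= 607 700×9.0/100 000 + 769 000×30.6/100 000 + 801 300×90.0/100 000 + 700 200×147.5/100 000 + 734 600×186.1/100 000
= 54.69 + 235.31 + 721.17 + 1032.80 + 1367.09 = 3411.06.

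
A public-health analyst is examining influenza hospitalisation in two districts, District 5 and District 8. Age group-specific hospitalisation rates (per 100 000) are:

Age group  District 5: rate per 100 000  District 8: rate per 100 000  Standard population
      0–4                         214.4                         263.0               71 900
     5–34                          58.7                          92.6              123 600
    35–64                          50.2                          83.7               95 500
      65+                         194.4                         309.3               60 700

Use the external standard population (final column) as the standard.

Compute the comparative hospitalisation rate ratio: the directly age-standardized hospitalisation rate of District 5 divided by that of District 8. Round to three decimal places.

Standard total = 351 700; weights = 0.2044, 0.3514, 0.2715, 0.1726.
District 5: 0.2044×214.4 + 0.3514×58.7 + 0.2715×50.2 + 0.1726×194.4 = 111.6430 per 100 000.
District 8: 0.2044×263.0 + 0.3514×92.6 + 0.2715×83.7 + 0.1726×309.3 = 162.4194 per 100 000.
Ratio = 111.6430 ÷ 162.4194 = 0.68737.

0.687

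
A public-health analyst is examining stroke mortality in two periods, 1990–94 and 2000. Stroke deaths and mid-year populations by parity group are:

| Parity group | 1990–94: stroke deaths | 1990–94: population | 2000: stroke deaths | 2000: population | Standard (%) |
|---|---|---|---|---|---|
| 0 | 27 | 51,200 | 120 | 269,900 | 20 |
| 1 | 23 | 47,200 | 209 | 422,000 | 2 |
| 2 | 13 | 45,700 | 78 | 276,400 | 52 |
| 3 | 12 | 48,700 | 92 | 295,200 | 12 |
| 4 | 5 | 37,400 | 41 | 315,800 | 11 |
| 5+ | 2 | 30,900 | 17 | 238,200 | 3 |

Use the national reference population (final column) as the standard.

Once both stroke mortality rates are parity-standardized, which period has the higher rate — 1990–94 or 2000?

1990–94

Parity-specific rates per 100,000 for 1990–94: 52.73, 48.73, 28.45, 24.64, 13.37, 6.47.
For 2000: 44.46, 49.53, 28.22, 31.17, 12.98, 7.14.
Standard weights: 0.20, 0.02, 0.52, 0.12, 0.11, 0.03.
1990–94: 0.2000×52.73 + 0.0200×48.73 + 0.5200×28.45 + 0.1200×24.64 + 0.1100×13.37 + 0.0300×6.47 = 30.9352 per 100,000.
2000: 0.2000×44.46 + 0.0200×49.53 + 0.5200×28.22 + 0.1200×31.17 + 0.1100×12.98 + 0.0300×7.14 = 29.9392 per 100,000.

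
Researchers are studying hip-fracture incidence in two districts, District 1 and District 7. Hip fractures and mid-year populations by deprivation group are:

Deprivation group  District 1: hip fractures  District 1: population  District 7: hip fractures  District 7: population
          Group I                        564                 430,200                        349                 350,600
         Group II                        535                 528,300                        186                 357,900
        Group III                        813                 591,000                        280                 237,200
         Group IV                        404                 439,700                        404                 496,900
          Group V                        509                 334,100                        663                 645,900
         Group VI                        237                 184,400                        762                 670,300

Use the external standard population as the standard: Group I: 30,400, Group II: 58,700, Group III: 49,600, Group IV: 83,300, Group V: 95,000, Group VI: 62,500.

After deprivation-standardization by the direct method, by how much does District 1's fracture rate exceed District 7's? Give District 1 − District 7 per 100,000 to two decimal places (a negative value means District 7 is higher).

Deprivation-specific rates per 100,000 for District 1: 131.10, 101.27, 137.56, 91.88, 152.35, 128.52.
For District 7: 99.54, 51.97, 118.04, 81.30, 102.65, 113.68.
Standard total = 379,500; weights = 0.0801, 0.1547, 0.1307, 0.2195, 0.2503, 0.1647.
District 1: 0.0801×131.10 + 0.1547×101.27 + 0.1307×137.56 + 0.2195×91.88 + 0.2503×152.35 + 0.1647×128.52 = 123.6173 per 100,000.
District 7: 0.0801×99.54 + 0.1547×51.97 + 0.1307×118.04 + 0.2195×81.30 + 0.2503×102.65 + 0.1647×113.68 = 93.7046 per 100,000.
Difference = 123.6173 − 93.7046 = 29.9127.

29.91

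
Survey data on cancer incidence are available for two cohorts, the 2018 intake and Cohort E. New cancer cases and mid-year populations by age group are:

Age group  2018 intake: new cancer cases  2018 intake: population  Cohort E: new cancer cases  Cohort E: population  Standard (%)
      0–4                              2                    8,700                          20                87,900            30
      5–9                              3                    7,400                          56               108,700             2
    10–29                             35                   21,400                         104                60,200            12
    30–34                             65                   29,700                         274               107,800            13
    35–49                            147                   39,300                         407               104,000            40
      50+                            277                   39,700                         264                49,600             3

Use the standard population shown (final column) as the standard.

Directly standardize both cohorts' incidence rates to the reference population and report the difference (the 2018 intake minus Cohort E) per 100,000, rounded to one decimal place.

Age-specific rates per 100,000 for the 2018 intake: 22.99, 40.54, 163.55, 218.86, 374.05, 697.73.
For Cohort E: 22.75, 51.52, 172.76, 254.17, 391.35, 532.26.
Standard weights: 0.30, 0.02, 0.12, 0.13, 0.40, 0.03.
The 2018 intake: 0.3000×22.99 + 0.0200×40.54 + 0.1200×163.55 + 0.1300×218.86 + 0.4000×374.05 + 0.0300×697.73 = 226.3350 per 100,000.
Cohort E: 0.3000×22.75 + 0.0200×51.52 + 0.1200×172.76 + 0.1300×254.17 + 0.4000×391.35 + 0.0300×532.26 = 234.1361 per 100,000.
Difference = 226.3350 − 234.1361 = -7.8010.

-7.8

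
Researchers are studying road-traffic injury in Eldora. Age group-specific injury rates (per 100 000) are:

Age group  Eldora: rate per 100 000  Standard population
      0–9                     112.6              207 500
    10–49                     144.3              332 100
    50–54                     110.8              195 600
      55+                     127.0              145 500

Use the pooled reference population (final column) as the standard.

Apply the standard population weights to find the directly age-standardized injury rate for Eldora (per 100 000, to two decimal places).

126.53

Standard total = 880 700; weights = 0.2356, 0.3771, 0.2221, 0.1652.
Standardized rate: 0.2356×112.6 + 0.3771×144.3 + 0.2221×110.8 + 0.1652×127.0 = 126.5329 per 100 000.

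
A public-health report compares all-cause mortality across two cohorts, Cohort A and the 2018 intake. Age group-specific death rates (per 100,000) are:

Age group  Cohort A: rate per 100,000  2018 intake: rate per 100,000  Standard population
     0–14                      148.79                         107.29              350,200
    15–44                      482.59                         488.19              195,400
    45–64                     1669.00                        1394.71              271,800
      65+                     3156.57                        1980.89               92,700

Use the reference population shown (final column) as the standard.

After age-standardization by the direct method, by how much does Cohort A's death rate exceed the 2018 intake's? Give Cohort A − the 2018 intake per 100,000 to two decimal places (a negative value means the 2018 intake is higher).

216.43

Standard total = 910,100; weights = 0.3848, 0.2147, 0.2986, 0.1019.
Cohort A: 0.3848×148.79 + 0.2147×482.59 + 0.2986×1669.00 + 0.1019×3156.57 = 980.8291 per 100,000.
The 2018 intake: 0.3848×107.29 + 0.2147×488.19 + 0.2986×1394.71 + 0.1019×1980.89 = 764.3951 per 100,000.
Difference = 980.8291 − 764.3951 = 216.4340.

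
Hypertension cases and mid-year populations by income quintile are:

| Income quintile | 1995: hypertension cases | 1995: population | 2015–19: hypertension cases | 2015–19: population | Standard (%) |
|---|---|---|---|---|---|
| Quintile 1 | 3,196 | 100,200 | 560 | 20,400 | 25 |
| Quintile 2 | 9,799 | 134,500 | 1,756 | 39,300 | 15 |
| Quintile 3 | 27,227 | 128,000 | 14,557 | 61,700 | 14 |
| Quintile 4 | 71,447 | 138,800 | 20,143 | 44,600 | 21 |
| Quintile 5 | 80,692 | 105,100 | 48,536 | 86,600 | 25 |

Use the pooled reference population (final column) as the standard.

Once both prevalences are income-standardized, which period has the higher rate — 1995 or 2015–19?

Income-specific rates per 1,000 for 1995: 31.896, 72.855, 212.711, 514.748, 767.764.
For 2015–19: 27.451, 44.682, 235.932, 451.637, 560.462.
Standard weights: 0.25, 0.15, 0.14, 0.21, 0.25.
1995: 0.2500×31.896 + 0.1500×72.855 + 0.1400×212.711 + 0.2100×514.748 + 0.2500×767.764 = 348.7199 per 1,000.
2015–19: 0.2500×27.451 + 0.1500×44.682 + 0.1400×235.932 + 0.2100×451.637 + 0.2500×560.462 = 281.5547 per 1,000.
The crude rates (317.11 vs 338.69) would put 2015–19 higher, but that reflects its income composition; once standardized to a common income structure, 1995 has the higher underlying rate.

1995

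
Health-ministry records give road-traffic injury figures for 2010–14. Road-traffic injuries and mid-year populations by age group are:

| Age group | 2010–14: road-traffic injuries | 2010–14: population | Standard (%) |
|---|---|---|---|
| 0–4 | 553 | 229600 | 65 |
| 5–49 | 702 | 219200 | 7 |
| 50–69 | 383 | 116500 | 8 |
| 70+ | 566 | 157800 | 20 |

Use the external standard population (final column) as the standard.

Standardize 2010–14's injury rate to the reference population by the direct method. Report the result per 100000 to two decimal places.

Age-specific rates per 100000 for 2010–14: 240.85, 320.26, 328.76, 358.68.
Standard weights: 0.65, 0.07, 0.08, 0.20.
Standardized rate: 0.6500×240.85 + 0.0700×320.26 + 0.0800×328.76 + 0.2000×358.68 = 277.0096 per 100000.

277.01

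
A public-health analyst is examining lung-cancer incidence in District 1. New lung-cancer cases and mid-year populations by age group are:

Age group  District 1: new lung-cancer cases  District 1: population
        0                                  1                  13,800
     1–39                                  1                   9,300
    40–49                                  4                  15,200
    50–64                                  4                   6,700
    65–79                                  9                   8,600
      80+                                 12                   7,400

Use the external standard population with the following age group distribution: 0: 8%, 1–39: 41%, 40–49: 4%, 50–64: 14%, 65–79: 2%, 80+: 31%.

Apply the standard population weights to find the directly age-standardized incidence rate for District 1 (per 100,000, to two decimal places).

Age-specific rates per 100,000 for District 1: 7.25, 10.75, 26.32, 59.70, 104.65, 162.16.
Standard weights: 0.08, 0.41, 0.04, 0.14, 0.02, 0.31.
Standardized rate: 0.0800×7.25 + 0.4100×10.75 + 0.0400×26.32 + 0.1400×59.70 + 0.0200×104.65 + 0.3100×162.16 = 66.7624 per 100,000.

66.76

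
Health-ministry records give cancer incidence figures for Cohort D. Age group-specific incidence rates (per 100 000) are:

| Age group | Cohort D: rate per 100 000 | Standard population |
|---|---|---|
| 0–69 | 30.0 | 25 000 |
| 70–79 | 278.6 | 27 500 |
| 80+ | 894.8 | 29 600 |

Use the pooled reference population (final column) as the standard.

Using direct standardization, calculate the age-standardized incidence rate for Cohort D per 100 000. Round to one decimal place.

425.1

Standard total = 82 100; weights = 0.3045, 0.3350, 0.3605.
Standardized rate: 0.3045×30.0 + 0.3350×278.6 + 0.3605×894.8 = 425.0619 per 100 000.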